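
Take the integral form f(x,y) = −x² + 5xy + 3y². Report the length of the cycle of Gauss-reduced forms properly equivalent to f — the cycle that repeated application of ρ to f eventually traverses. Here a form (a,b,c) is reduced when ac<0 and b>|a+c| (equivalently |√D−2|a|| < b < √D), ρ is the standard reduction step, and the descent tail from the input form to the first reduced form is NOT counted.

D = 37, ⌊√D⌋ = 6
river: ρ → (3,1,-3)
river: ρ → (-3,5,1)
river: ρ → (1,5,-3)
river: ρ → (-3,1,3)
river: ρ → (3,5,-1)
river: ρ → (-1,5,3)
ρ-cycle length = 6 (tail of 0 descent steps not counted)

6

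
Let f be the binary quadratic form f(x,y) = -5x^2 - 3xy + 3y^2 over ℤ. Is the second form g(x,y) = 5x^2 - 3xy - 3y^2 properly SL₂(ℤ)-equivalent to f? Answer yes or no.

D₁ = 69, D₂ = 69
river cycle of f (length 4): (3, 3, -5), (-5, 7, 1), (1, 7, -5), (-5, 3, 3)
river cycle of g (length 4): (-3, 3, 5), (5, 7, -1), (-1, 7, 5), (5, 3, -3)
cycles differ ⇒ inequivalent

no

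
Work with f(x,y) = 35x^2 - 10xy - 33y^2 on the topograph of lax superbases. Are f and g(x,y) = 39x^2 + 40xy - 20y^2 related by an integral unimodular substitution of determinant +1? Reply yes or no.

D₁ = 4720, D₂ = 4720
river cycle of f (length 14): (-33, 10, 35), (35, 60, -8), (-8, 68, 3), (3, 64, -52), (-52, 40, 15), (15, 50, -37), (-37, 24, 28), (28, 32, -33), (-33, 34, 27), (27, 20, -40), … (4 more)
river cycle of g (length 16): (-20, 40, 39), (39, 38, -21), (-21, 46, 31), (31, 16, -36), (-36, 56, 11), (11, 54, -41), (-41, 28, 24), (24, 68, -1), (-1, 68, 24), (24, 28, -41), … (6 more)
cycles differ ⇒ inequivalent

no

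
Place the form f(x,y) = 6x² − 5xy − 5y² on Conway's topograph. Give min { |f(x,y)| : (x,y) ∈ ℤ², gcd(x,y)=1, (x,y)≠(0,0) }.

descent: ρ → (-5,5,6)  [lands on river]
river: ρ → (6,7,-4)
river: ρ → (-4,9,4)
river: ρ → (4,7,-6)
river: ρ → (-6,5,5)
river: ρ → (5,5,-6)
river: ρ → (-6,7,4)
river: ρ → (4,9,-4)
river: ρ → (-4,7,6)
river: ρ → (6,5,-5)
closes: descent 1, river 10
min |a| on river = 4

4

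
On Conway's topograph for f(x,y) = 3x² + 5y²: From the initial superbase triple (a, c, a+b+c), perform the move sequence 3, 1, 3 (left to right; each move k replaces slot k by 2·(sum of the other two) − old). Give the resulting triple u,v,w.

start (3,5,8) = (f(1,0),f(0,1),f(1,1))
replace slot 3: 2·(3+5) − 8 = 8 → (3,5,8)
replace slot 1: 2·(5+8) − 3 = 23 → (23,5,8)
replace slot 3: 2·(23+5) − 8 = 48 → (23,5,48)

23,5,48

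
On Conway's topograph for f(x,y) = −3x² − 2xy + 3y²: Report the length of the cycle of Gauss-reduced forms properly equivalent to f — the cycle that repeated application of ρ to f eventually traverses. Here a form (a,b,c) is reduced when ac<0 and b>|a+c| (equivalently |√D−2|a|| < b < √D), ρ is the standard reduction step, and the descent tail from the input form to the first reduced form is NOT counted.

D = 40, ⌊√D⌋ = 6
descent: ρ → (3,2,-3)  [lands on river]
river: ρ → (-3,4,2)
river: ρ → (2,4,-3)
river: ρ → (-3,2,3)
river: ρ → (3,4,-2)
river: ρ → (-2,4,3)
ρ-cycle length = 6 (tail of 1 descent step not counted)

6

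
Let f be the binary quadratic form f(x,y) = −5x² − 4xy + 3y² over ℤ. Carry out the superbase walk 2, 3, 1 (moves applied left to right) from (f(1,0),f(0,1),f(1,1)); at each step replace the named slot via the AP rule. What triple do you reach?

start (-5,3,-6) = (f(1,0),f(0,1),f(1,1))
replace slot 2: 2·((-5)+(-6)) − 3 = -25 → (-5,-25,-6)
replace slot 3: 2·((-5)+(-25)) − (-6) = -54 → (-5,-25,-54)
replace slot 1: 2·((-25)+(-54)) − (-5) = -153 → (-153,-25,-54)

-153,-25,-54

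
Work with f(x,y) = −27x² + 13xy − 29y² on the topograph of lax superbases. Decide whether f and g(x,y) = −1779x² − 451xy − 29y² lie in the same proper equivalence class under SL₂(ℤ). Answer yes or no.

D₁ = -2963, D₂ = -2963
f is negative-definite; reduce −f:
−f: reduced (well bottom): (27,-13,29) with a≤c, −a<b≤a
flip sign back: reduced form of f is (-27,13,-29)
g is negative-definite; reduce −g:
−g: flip: (1779,451,29)→(29,-451,1779)
−g: translate: b→13 (≡-451 mod 58), so (29,-451,1779)→(29,13,27)
−g: flip: (29,13,27)→(27,-13,29)
−g: reduced (well bottom): (27,-13,29) with a≤c, −a<b≤a
flip sign back: reduced form of g is (-27,13,-29)
reduced forms (-27, 13, -29) vs (-27, 13, -29) ⇒ equivalent

yes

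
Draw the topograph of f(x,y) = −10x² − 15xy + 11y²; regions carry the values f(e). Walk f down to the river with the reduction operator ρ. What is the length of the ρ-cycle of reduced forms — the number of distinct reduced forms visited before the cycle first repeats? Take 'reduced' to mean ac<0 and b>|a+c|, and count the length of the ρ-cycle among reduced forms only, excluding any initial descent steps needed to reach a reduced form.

D = 665, ⌊√D⌋ = 25
descent: ρ → (11,15,-10)  [lands on river]
river: ρ → (-10,25,1)
river: ρ → (1,25,-10)
river: ρ → (-10,15,11)
river: ρ → (11,7,-14)
river: ρ → (-14,21,4)
river: ρ → (4,19,-19)
river: ρ → (-19,19,4)
river: ρ → (4,21,-14)
river: ρ → (-14,7,11)
ρ-cycle length = 10 (tail of 1 descent step not counted)

10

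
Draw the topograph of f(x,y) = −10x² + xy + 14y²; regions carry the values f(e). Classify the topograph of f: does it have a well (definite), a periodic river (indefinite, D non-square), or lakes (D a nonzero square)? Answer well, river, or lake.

D = b²−4ac = 1² − 4·(-10)·14 = 561
D > 0 non-square ⇒ indefinite ⇒ periodic river

river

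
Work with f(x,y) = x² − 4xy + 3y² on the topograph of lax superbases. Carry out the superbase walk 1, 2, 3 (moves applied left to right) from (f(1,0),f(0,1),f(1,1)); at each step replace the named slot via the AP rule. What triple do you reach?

start (1,3,0) = (f(1,0),f(0,1),f(1,1))
replace slot 1: 2·(3+0) − 1 = 5 → (5,3,0)
replace slot 2: 2·(5+0) − 3 = 7 → (5,7,0)
replace slot 3: 2·(5+7) − 0 = 24 → (5,7,24)

5,7,24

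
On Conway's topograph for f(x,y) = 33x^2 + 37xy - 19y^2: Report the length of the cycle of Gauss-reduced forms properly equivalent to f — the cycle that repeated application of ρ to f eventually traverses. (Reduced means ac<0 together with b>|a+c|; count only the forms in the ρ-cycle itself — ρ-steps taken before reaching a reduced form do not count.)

D = 3877, ⌊√D⌋ = 62
river: ρ → (-19,39,31)
river: ρ → (31,23,-27)
river: ρ → (-27,31,27)
river: ρ → (27,23,-31)
river: ρ → (-31,39,19)
river: ρ → (19,37,-33)
river: ρ → (-33,29,23)
river: ρ → (23,17,-39)
river: ρ → (-39,61,1)
river: ρ → (1,61,-39)
river: ρ → (-39,17,23)
river: ρ → (23,29,-33)
river: ρ → (-33,37,19)
river: ρ → (19,39,-31)
river: ρ → (-31,23,27)
river: ρ → (27,31,-27)
river: ρ → (-27,23,31)
river: ρ → (31,39,-19)
river: ρ → (-19,37,33)
river: ρ → (33,29,-23)
river: ρ → (-23,17,39)
river: ρ → (39,61,-1)
river: ρ → (-1,61,39)
river: ρ → (39,17,-23)
river: ρ → (-23,29,33)
river: ρ → (33,37,-19)
ρ-cycle length = 26 (tail of 0 descent steps not counted)

26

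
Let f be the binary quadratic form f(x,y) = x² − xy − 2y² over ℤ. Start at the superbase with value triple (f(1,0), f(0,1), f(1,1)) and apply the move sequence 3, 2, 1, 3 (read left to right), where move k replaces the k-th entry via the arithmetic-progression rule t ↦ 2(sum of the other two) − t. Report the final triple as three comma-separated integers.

start (1,-2,-2) = (f(1,0),f(0,1),f(1,1))
replace slot 3: 2·(1+(-2)) − (-2) = 0 → (1,-2,0)
replace slot 2: 2·(1+0) − (-2) = 4 → (1,4,0)
replace slot 1: 2·(4+0) − 1 = 7 → (7,4,0)
replace slot 3: 2·(7+4) − 0 = 22 → (7,4,22)

7,4,22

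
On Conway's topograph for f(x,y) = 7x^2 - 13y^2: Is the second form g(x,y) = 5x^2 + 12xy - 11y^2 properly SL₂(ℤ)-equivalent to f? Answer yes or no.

D₁ = 364, D₂ = 364
river cycle of f (length 8): (7, 14, -6), (-6, 10, 11), (11, 12, -5), (-5, 18, 2), (2, 18, -5), (-5, 12, 11), (11, 10, -6), (-6, 14, 7)
river cycle of g (length 8): (-11, 10, 6), (6, 14, -7), (-7, 14, 6), (6, 10, -11), (-11, 12, 5), (5, 18, -2), (-2, 18, 5), (5, 12, -11)
cycles differ ⇒ inequivalent

no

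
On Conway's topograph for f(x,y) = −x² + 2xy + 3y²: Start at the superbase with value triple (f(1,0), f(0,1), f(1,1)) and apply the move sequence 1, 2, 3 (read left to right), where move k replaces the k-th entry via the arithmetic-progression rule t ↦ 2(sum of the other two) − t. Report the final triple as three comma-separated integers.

start (-1,3,4) = (f(1,0),f(0,1),f(1,1))
replace slot 1: 2·(3+4) − (-1) = 15 → (15,3,4)
replace slot 2: 2·(15+4) − 3 = 35 → (15,35,4)
replace slot 3: 2·(15+35) − 4 = 96 → (15,35,96)

15,35,96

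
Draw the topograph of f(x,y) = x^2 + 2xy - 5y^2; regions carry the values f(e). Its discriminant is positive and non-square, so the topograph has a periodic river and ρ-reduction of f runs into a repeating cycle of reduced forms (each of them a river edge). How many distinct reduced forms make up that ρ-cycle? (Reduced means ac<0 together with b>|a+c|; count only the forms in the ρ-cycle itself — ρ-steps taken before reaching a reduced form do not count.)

D = 24, ⌊√D⌋ = 4
descent: ρ → (-5,-2,1)
descent: ρ → (1,4,-2)  [lands on river]
river: ρ → (-2,4,1)
ρ-cycle length = 2 (tail of 2 descent steps not counted)

2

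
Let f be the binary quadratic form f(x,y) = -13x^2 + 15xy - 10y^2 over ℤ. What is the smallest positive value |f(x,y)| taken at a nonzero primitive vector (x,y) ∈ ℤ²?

translate: b→11 (≡-15 mod 26), so (13,-15,10)→(13,11,8)
flip: (13,11,8)→(8,-11,13)
translate: b→5 (≡-11 mod 16), so (8,-11,13)→(8,5,10)
reduced (well bottom): (8,5,10) with a≤c, −a<b≤a
well minimum |f| = |-8| = 8 (negative-definite)

8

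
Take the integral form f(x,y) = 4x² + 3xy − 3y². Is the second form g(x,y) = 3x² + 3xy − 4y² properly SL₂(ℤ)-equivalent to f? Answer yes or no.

D₁ = 57, D₂ = 57
river cycle of f (length 6): (-3, 3, 4), (4, 5, -2), (-2, 7, 1), (1, 7, -2), (-2, 5, 4), (4, 3, -3)
river cycle of g (length 6): (-4, 5, 2), (2, 7, -1), (-1, 7, 2), (2, 5, -4), (-4, 3, 3), (3, 3, -4)
cycles differ ⇒ inequivalent

no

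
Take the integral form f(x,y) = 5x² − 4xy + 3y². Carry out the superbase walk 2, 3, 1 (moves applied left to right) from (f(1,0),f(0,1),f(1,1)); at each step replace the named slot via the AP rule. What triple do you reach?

start (5,3,4) = (f(1,0),f(0,1),f(1,1))
replace slot 2: 2·(5+4) − 3 = 15 → (5,15,4)
replace slot 3: 2·(5+15) − 4 = 36 → (5,15,36)
replace slot 1: 2·(15+36) − 5 = 97 → (97,15,36)

97,15,36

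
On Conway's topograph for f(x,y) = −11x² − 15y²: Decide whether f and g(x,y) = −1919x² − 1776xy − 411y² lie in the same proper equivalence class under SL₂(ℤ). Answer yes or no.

D₁ = -660, D₂ = -660
f is negative-definite; reduce −f:
−f: reduced (well bottom): (11,0,15) with a≤c, −a<b≤a
flip sign back: reduced form of f is (-11,0,-15)
g is negative-definite; reduce −g:
−g: flip: (1919,1776,411)→(411,-1776,1919)
−g: translate: b→-132 (≡-1776 mod 822), so (411,-1776,1919)→(411,-132,11)
−g: flip: (411,-132,11)→(11,132,411)
−g: translate: b→0 (≡132 mod 22), so (11,132,411)→(11,0,15)
−g: reduced (well bottom): (11,0,15) with a≤c, −a<b≤a
flip sign back: reduced form of g is (-11,0,-15)
reduced forms (-11, 0, -15) vs (-11, 0, -15) ⇒ equivalent

yes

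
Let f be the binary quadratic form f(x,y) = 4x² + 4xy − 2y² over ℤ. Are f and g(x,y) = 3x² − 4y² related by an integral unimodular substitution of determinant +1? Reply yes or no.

D₁ = 48, D₂ = 48
river cycle of f (length 2): (-2, 4, 4), (4, 4, -2)
river cycle of g (length 2): (3, 6, -1), (-1, 6, 3)
cycles differ ⇒ inequivalent

no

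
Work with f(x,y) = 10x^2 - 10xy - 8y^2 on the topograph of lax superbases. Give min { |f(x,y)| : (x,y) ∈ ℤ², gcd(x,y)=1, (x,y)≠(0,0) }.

descent: ρ → (-8,10,10)  [lands on river]
river: ρ → (10,10,-8)
river: ρ → (-8,6,12)
river: ρ → (12,18,-2)
river: ρ → (-2,18,12)
river: ρ → (12,6,-8)
closes: descent 1, river 6
min |a| on river = 2

2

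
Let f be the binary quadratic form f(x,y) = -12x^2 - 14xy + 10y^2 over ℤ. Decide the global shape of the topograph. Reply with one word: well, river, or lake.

D = b²−4ac = (-14)² − 4·(-12)·10 = 676
D = 26² is a perfect square ⇒ form factors over ℤ ⇒ lakes

lake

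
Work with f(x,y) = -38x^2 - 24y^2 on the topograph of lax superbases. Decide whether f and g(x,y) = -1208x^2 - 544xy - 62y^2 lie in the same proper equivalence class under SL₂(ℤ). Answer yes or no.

D₁ = -3648, D₂ = -3648
f is negative-definite; reduce −f:
−f: flip: (38,0,24)→(24,0,38)
−f: reduced (well bottom): (24,0,38) with a≤c, −a<b≤a
flip sign back: reduced form of f is (-24,0,-38)
g is negative-definite; reduce −g:
−g: flip: (1208,544,62)→(62,-544,1208)
−g: translate: b→-48 (≡-544 mod 124), so (62,-544,1208)→(62,-48,24)
−g: flip: (62,-48,24)→(24,48,62)
−g: translate: b→0 (≡48 mod 48), so (24,48,62)→(24,0,38)
−g: reduced (well bottom): (24,0,38) with a≤c, −a<b≤a
flip sign back: reduced form of g is (-24,0,-38)
reduced forms (-24, 0, -38) vs (-24, 0, -38) ⇒ equivalent

yes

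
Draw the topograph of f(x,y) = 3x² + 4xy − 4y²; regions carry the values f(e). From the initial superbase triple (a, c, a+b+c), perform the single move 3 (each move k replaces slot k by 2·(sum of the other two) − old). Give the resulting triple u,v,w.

start (3,-4,3) = (f(1,0),f(0,1),f(1,1))
replace slot 3: 2·(3+(-4)) − 3 = -5 → (3,-4,-5)

3,-4,-5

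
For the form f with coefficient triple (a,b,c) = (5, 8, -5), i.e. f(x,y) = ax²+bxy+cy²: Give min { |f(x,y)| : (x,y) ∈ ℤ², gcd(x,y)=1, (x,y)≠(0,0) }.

river: ρ → (-5,12,1)
river: ρ → (1,12,-5)
river: ρ → (-5,8,5)
river: ρ → (5,12,-1)
river: ρ → (-1,12,5)
river: ρ → (5,8,-5)
closes: descent 0, river 6
min |a| on river = 1

1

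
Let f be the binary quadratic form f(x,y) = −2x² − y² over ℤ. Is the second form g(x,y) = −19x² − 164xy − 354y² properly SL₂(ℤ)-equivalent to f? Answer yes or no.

D₁ = -8, D₂ = -8
f is negative-definite; reduce −f:
−f: flip: (2,0,1)→(1,0,2)
−f: reduced (well bottom): (1,0,2) with a≤c, −a<b≤a
flip sign back: reduced form of f is (-1,0,-2)
g is negative-definite; reduce −g:
−g: translate: b→12 (≡164 mod 38), so (19,164,354)→(19,12,2)
−g: flip: (19,12,2)→(2,-12,19)
−g: translate: b→0 (≡-12 mod 4), so (2,-12,19)→(2,0,1)
−g: flip: (2,0,1)→(1,0,2)
−g: reduced (well bottom): (1,0,2) with a≤c, −a<b≤a
flip sign back: reduced form of g is (-1,0,-2)
reduced forms (-1, 0, -2) vs (-1, 0, -2) ⇒ equivalent

yes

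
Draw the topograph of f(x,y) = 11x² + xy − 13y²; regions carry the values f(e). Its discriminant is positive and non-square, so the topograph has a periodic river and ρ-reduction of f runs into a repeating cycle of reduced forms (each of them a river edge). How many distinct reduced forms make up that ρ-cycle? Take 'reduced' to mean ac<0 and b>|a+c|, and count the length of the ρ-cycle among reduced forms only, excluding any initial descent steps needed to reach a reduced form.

D = 573, ⌊√D⌋ = 23
descent: ρ → (-13,-1,11)
descent: ρ → (11,23,-1)  [lands on river]
river: ρ → (-1,23,11)
river: ρ → (11,21,-3)
river: ρ → (-3,21,11)
ρ-cycle length = 4 (tail of 2 descent steps not counted)

4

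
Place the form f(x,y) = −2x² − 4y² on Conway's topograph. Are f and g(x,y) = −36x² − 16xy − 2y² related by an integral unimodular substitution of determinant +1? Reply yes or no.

D₁ = -32, D₂ = -32
f is negative-definite; reduce −f:
−f: reduced (well bottom): (2,0,4) with a≤c, −a<b≤a
flip sign back: reduced form of f is (-2,0,-4)
g is negative-definite; reduce −g:
−g: flip: (36,16,2)→(2,-16,36)
−g: translate: b→0 (≡-16 mod 4), so (2,-16,36)→(2,0,4)
−g: reduced (well bottom): (2,0,4) with a≤c, −a<b≤a
flip sign back: reduced form of g is (-2,0,-4)
reduced forms (-2, 0, -4) vs (-2, 0, -4) ⇒ equivalent

yes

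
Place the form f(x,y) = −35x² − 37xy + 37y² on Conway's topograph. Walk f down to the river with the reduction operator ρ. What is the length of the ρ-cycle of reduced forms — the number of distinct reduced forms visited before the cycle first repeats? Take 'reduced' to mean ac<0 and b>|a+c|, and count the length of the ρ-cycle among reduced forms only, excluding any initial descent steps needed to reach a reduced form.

D = 6549, ⌊√D⌋ = 80
descent: ρ → (37,37,-35)  [lands on river]
river: ρ → (-35,33,39)
river: ρ → (39,45,-29)
river: ρ → (-29,71,13)
river: ρ → (13,59,-59)
river: ρ → (-59,59,13)
river: ρ → (13,71,-29)
river: ρ → (-29,45,39)
river: ρ → (39,33,-35)
river: ρ → (-35,37,37)
ρ-cycle length = 10 (tail of 1 descent step not counted)

10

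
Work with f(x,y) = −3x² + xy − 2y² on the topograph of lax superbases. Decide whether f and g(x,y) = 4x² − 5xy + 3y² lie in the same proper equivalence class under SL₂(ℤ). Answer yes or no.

D₁ = -23, D₂ = -23
f is negative-definite; reduce −f:
−f: flip: (3,-1,2)→(2,1,3)
−f: reduced (well bottom): (2,1,3) with a≤c, −a<b≤a
flip sign back: reduced form of f is (-2,-1,-3)
g: translate: b→3 (≡-5 mod 8), so (4,-5,3)→(4,3,2)
g: flip: (4,3,2)→(2,-3,4)
g: translate: b→1 (≡-3 mod 4), so (2,-3,4)→(2,1,3)
g: reduced (well bottom): (2,1,3) with a≤c, −a<b≤a
reduced forms (-2, -1, -3) vs (2, 1, 3) ⇒ inequivalent

no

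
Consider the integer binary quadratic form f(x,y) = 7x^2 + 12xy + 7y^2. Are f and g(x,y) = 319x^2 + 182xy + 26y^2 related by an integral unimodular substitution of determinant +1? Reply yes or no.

D₁ = -52, D₂ = -52
f: translate: b→-2 (≡12 mod 14), so (7,12,7)→(7,-2,2)
f: flip: (7,-2,2)→(2,2,7)
f: reduced (well bottom): (2,2,7) with a≤c, −a<b≤a
g: flip: (319,182,26)→(26,-182,319)
g: translate: b→26 (≡-182 mod 52), so (26,-182,319)→(26,26,7)
g: flip: (26,26,7)→(7,-26,26)
g: translate: b→2 (≡-26 mod 14), so (7,-26,26)→(7,2,2)
g: flip: (7,2,2)→(2,-2,7)
g: translate: b→2 (≡-2 mod 4), so (2,-2,7)→(2,2,7)
g: reduced (well bottom): (2,2,7) with a≤c, −a<b≤a
reduced forms (2, 2, 7) vs (2, 2, 7) ⇒ equivalent

yes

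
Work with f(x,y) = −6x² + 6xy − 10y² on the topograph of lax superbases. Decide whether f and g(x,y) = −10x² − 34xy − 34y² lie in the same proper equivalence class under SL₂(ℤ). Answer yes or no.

D₁ = -204, D₂ = -204
f is negative-definite; reduce −f:
−f: translate: b→6 (≡-6 mod 12), so (6,-6,10)→(6,6,10)
−f: reduced (well bottom): (6,6,10) with a≤c, −a<b≤a
flip sign back: reduced form of f is (-6,-6,-10)
g is negative-definite; reduce −g:
−g: translate: b→-6 (≡34 mod 20), so (10,34,34)→(10,-6,6)
−g: flip: (10,-6,6)→(6,6,10)
−g: reduced (well bottom): (6,6,10) with a≤c, −a<b≤a
flip sign back: reduced form of g is (-6,-6,-10)
reduced forms (-6, -6, -10) vs (-6, -6, -10) ⇒ equivalent

yes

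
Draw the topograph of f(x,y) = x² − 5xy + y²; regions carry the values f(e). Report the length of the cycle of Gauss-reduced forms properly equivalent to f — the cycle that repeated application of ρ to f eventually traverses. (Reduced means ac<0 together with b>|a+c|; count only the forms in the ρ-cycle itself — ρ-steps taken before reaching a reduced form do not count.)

D = 21, ⌊√D⌋ = 4
descent: ρ → (1,3,-3)  [lands on river]
river: ρ → (-3,3,1)
ρ-cycle length = 2 (tail of 1 descent step not counted)

2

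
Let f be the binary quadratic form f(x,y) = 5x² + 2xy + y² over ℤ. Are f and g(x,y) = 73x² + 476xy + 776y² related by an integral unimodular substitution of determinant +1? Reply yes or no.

D₁ = -16, D₂ = -16
f: flip: (5,2,1)→(1,-2,5)
f: translate: b→0 (≡-2 mod 2), so (1,-2,5)→(1,0,4)
f: reduced (well bottom): (1,0,4) with a≤c, −a<b≤a
g: translate: b→38 (≡476 mod 146), so (73,476,776)→(73,38,5)
g: flip: (73,38,5)→(5,-38,73)
g: translate: b→2 (≡-38 mod 10), so (5,-38,73)→(5,2,1)
g: flip: (5,2,1)→(1,-2,5)
g: translate: b→0 (≡-2 mod 2), so (1,-2,5)→(1,0,4)
g: reduced (well bottom): (1,0,4) with a≤c, −a<b≤a
reduced forms (1, 0, 4) vs (1, 0, 4) ⇒ equivalent

yes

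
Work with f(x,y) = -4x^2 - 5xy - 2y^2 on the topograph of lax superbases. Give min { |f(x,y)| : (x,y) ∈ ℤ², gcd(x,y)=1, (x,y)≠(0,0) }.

translate: b→-3 (≡5 mod 8), so (4,5,2)→(4,-3,1)
flip: (4,-3,1)→(1,3,4)
translate: b→1 (≡3 mod 2), so (1,3,4)→(1,1,2)
reduced (well bottom): (1,1,2) with a≤c, −a<b≤a
well minimum |f| = |-1| = 1 (negative-definite)

1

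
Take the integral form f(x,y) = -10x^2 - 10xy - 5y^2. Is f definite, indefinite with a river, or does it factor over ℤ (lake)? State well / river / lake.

D = b²−4ac = (-10)² − 4·(-10)·(-5) = -100
D < 0 ⇒ definite ⇒ every region one sign ⇒ single well

well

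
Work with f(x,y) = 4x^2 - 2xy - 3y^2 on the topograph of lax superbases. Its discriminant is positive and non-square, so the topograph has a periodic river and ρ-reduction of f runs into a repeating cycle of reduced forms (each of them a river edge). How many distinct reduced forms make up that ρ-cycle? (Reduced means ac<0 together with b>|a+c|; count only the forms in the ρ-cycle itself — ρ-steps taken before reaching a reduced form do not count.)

D = 52, ⌊√D⌋ = 7
descent: ρ → (-3,2,4)  [lands on river]
river: ρ → (4,6,-1)
river: ρ → (-1,6,4)
river: ρ → (4,2,-3)
river: ρ → (-3,4,3)
river: ρ → (3,2,-4)
river: ρ → (-4,6,1)
river: ρ → (1,6,-4)
river: ρ → (-4,2,3)
river: ρ → (3,4,-3)
ρ-cycle length = 10 (tail of 1 descent step not counted)

10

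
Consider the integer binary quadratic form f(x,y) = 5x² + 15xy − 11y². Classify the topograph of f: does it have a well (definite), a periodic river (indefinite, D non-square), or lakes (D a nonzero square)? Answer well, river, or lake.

D = b²−4ac = 15² − 4·5·(-11) = 445
D > 0 non-square ⇒ indefinite ⇒ periodic river

river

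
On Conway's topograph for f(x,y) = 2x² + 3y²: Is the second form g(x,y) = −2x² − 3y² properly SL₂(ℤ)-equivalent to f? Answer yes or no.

D₁ = -24, D₂ = -24
f: reduced (well bottom): (2,0,3) with a≤c, −a<b≤a
g is negative-definite; reduce −g:
−g: reduced (well bottom): (2,0,3) with a≤c, −a<b≤a
flip sign back: reduced form of g is (-2,0,-3)
reduced forms (2, 0, 3) vs (-2, 0, -3) ⇒ inequivalent

no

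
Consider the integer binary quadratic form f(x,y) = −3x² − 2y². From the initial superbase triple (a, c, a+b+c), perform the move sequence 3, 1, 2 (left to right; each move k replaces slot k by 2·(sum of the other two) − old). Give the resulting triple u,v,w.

start (-3,-2,-5) = (f(1,0),f(0,1),f(1,1))
replace slot 3: 2·((-3)+(-2)) − (-5) = -5 → (-3,-2,-5)
replace slot 1: 2·((-2)+(-5)) − (-3) = -11 → (-11,-2,-5)
replace slot 2: 2·((-11)+(-5)) − (-2) = -30 → (-11,-30,-5)

-11,-30,-5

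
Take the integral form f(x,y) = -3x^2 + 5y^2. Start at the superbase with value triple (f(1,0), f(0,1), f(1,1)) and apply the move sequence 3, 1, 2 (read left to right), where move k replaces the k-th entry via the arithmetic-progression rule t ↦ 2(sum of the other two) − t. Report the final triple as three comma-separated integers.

start (-3,5,2) = (f(1,0),f(0,1),f(1,1))
replace slot 3: 2·((-3)+5) − 2 = 2 → (-3,5,2)
replace slot 1: 2·(5+2) − (-3) = 17 → (17,5,2)
replace slot 2: 2·(17+2) − 5 = 33 → (17,33,2)

17,33,2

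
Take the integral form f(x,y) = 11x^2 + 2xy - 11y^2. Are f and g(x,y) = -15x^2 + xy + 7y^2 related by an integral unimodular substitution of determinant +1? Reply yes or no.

D₁ = 488, D₂ = 421
discriminants differ ⇒ not SL₂(ℤ)-equivalent

no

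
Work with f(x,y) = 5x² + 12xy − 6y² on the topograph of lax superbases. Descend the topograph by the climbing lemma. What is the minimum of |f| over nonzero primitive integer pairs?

river: ρ → (-6,12,5)
river: ρ → (5,8,-10)
river: ρ → (-10,12,3)
river: ρ → (3,12,-10)
river: ρ → (-10,8,5)
river: ρ → (5,12,-6)
closes: descent 0, river 6
min |a| on river = 3

3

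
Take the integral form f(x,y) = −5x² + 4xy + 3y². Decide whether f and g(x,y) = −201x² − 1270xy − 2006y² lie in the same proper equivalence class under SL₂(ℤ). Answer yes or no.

D₁ = 76, D₂ = 76
river cycle of f (length 6): (3, 8, -1), (-1, 8, 3), (3, 4, -5), (-5, 6, 2), (2, 6, -5), (-5, 4, 3)
river cycle of g (length 6): (-5, 4, 3), (3, 8, -1), (-1, 8, 3), (3, 4, -5), (-5, 6, 2), (2, 6, -5)
cycles coincide ⇒ equivalent

yes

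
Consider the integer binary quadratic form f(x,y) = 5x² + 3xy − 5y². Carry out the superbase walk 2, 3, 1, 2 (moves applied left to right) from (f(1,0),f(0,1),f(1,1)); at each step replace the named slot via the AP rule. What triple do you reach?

start (5,-5,3) = (f(1,0),f(0,1),f(1,1))
replace slot 2: 2·(5+3) − (-5) = 21 → (5,21,3)
replace slot 3: 2·(5+21) − 3 = 49 → (5,21,49)
replace slot 1: 2·(21+49) − 5 = 135 → (135,21,49)
replace slot 2: 2·(135+49) − 21 = 347 → (135,347,49)

135,347,49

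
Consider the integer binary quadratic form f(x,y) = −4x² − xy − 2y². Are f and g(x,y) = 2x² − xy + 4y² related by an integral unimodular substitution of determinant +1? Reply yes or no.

D₁ = -31, D₂ = -31
f is negative-definite; reduce −f:
−f: flip: (4,1,2)→(2,-1,4)
−f: reduced (well bottom): (2,-1,4) with a≤c, −a<b≤a
flip sign back: reduced form of f is (-2,1,-4)
g: reduced (well bottom): (2,-1,4) with a≤c, −a<b≤a
reduced forms (-2, 1, -4) vs (2, -1, 4) ⇒ inequivalent

no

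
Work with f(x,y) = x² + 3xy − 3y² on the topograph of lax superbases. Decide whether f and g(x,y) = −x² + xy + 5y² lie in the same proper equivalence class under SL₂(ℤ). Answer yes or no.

D₁ = 21, D₂ = 21
river cycle of f (length 2): (-3, 3, 1), (1, 3, -3)
river cycle of g (length 2): (-1, 3, 3), (3, 3, -1)
cycles differ ⇒ inequivalent

no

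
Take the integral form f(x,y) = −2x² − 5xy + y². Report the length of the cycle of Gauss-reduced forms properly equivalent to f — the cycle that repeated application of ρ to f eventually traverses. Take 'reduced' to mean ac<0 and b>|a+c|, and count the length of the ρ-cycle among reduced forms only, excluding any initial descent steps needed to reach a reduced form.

D = 33, ⌊√D⌋ = 5
descent: ρ → (1,5,-2)  [lands on river]
river: ρ → (-2,3,3)
river: ρ → (3,3,-2)
river: ρ → (-2,5,1)
ρ-cycle length = 4 (tail of 1 descent step not counted)

4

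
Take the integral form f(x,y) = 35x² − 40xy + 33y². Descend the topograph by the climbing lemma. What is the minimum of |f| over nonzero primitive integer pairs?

translate: b→30 (≡-40 mod 70), so (35,-40,33)→(35,30,28)
flip: (35,30,28)→(28,-30,35)
translate: b→26 (≡-30 mod 56), so (28,-30,35)→(28,26,33)
reduced (well bottom): (28,26,33) with a≤c, −a<b≤a
well minimum = a = 28

28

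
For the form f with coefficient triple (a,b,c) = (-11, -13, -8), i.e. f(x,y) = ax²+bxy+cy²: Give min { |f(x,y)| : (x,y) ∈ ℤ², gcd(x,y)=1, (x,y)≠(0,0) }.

translate: b→-9 (≡13 mod 22), so (11,13,8)→(11,-9,6)
flip: (11,-9,6)→(6,9,11)
translate: b→-3 (≡9 mod 12), so (6,9,11)→(6,-3,8)
reduced (well bottom): (6,-3,8) with a≤c, −a<b≤a
well minimum |f| = |-6| = 6 (negative-definite)

6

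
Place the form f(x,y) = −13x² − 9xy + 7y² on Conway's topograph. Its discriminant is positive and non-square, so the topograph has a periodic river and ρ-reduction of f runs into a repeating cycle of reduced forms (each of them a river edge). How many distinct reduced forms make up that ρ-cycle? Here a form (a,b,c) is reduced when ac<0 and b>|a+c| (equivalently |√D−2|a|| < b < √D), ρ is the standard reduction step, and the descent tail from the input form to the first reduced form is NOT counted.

D = 445, ⌊√D⌋ = 21
descent: ρ → (7,9,-13)  [lands on river]
river: ρ → (-13,17,3)
river: ρ → (3,19,-7)
river: ρ → (-7,9,13)
river: ρ → (13,17,-3)
river: ρ → (-3,19,7)
ρ-cycle length = 6 (tail of 1 descent step not counted)

6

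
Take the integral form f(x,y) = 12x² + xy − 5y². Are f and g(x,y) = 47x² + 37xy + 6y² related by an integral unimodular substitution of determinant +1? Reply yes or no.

D₁ = 241, D₂ = 241
river cycle of f (length 38): (-5, 9, 8), (8, 7, -6), (-6, 5, 9), (9, 13, -2), (-2, 15, 2), (2, 13, -9), (-9, 5, 6), (6, 7, -8), (-8, 9, 5), (5, 11, -6), … (28 more)
river cycle of g (length 38): (6, 11, -5), (-5, 9, 8), (8, 7, -6), (-6, 5, 9), (9, 13, -2), (-2, 15, 2), (2, 13, -9), (-9, 5, 6), (6, 7, -8), (-8, 9, 5), … (28 more)
cycles coincide ⇒ equivalent

yes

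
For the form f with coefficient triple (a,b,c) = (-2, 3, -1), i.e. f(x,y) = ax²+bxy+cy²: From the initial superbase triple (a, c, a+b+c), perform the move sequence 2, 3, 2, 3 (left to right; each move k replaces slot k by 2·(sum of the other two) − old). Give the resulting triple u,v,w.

start (-2,-1,0) = (f(1,0),f(0,1),f(1,1))
replace slot 2: 2·((-2)+0) − (-1) = -3 → (-2,-3,0)
replace slot 3: 2·((-2)+(-3)) − 0 = -10 → (-2,-3,-10)
replace slot 2: 2·((-2)+(-10)) − (-3) = -21 → (-2,-21,-10)
replace slot 3: 2·((-2)+(-21)) − (-10) = -36 → (-2,-21,-36)

-2,-21,-36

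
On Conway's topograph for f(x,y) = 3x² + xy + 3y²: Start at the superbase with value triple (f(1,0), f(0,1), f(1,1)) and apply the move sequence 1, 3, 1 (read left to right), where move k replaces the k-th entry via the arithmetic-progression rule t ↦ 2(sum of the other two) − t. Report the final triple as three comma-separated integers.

start (3,3,7) = (f(1,0),f(0,1),f(1,1))
replace slot 1: 2·(3+7) − 3 = 17 → (17,3,7)
replace slot 3: 2·(17+3) − 7 = 33 → (17,3,33)
replace slot 1: 2·(3+33) − 17 = 55 → (55,3,33)

55,3,33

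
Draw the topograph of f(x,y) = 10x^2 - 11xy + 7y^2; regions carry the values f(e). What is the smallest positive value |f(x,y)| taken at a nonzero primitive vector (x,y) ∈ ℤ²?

translate: b→9 (≡-11 mod 20), so (10,-11,7)→(10,9,6)
flip: (10,9,6)→(6,-9,10)
translate: b→3 (≡-9 mod 12), so (6,-9,10)→(6,3,7)
reduced (well bottom): (6,3,7) with a≤c, −a<b≤a
well minimum = a = 6

6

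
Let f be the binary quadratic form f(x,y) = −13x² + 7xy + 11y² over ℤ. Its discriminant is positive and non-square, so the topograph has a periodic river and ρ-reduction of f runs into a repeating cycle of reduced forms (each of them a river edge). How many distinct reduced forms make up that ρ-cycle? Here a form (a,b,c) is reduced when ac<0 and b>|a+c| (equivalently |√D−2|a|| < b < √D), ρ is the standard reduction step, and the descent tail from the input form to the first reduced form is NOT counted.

D = 621, ⌊√D⌋ = 24
river: ρ → (11,15,-9)
river: ρ → (-9,21,5)
river: ρ → (5,19,-13)
river: ρ → (-13,7,11)
ρ-cycle length = 4 (tail of 0 descent steps not counted)

4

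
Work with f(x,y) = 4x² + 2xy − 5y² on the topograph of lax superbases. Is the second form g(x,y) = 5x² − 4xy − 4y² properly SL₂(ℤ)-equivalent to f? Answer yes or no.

D₁ = 84, D₂ = 96
discriminants differ ⇒ not SL₂(ℤ)-equivalent

no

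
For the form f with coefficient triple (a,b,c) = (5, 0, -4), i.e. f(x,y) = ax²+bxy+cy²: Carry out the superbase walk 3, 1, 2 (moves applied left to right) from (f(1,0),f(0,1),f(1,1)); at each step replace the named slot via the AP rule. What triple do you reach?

start (5,-4,1) = (f(1,0),f(0,1),f(1,1))
replace slot 3: 2·(5+(-4)) − 1 = 1 → (5,-4,1)
replace slot 1: 2·((-4)+1) − 5 = -11 → (-11,-4,1)
replace slot 2: 2·((-11)+1) − (-4) = -16 → (-11,-16,1)

-11,-16,1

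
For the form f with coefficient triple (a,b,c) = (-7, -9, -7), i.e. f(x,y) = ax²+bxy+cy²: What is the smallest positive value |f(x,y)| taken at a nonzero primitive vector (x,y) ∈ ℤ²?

translate: b→-5 (≡9 mod 14), so (7,9,7)→(7,-5,5)
flip: (7,-5,5)→(5,5,7)
reduced (well bottom): (5,5,7) with a≤c, −a<b≤a
well minimum |f| = |-5| = 5 (negative-definite)

5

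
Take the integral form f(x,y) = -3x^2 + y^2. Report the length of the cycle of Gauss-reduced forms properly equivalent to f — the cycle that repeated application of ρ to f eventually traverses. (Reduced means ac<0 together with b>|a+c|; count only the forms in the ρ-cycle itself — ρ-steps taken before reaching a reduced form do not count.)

D = 12, ⌊√D⌋ = 3
descent: ρ → (1,2,-2)  [lands on river]
river: ρ → (-2,2,1)
ρ-cycle length = 2 (tail of 1 descent step not counted)

2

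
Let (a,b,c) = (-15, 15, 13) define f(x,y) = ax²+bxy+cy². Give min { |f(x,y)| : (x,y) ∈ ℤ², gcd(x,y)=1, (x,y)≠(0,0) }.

river: ρ → (13,11,-17)
river: ρ → (-17,23,7)
river: ρ → (7,19,-23)
river: ρ → (-23,27,3)
river: ρ → (3,27,-23)
river: ρ → (-23,19,7)
river: ρ → (7,23,-17)
river: ρ → (-17,11,13)
river: ρ → (13,15,-15)
river: ρ → (-15,15,13)
closes: descent 0, river 10
min |a| on river = 3

3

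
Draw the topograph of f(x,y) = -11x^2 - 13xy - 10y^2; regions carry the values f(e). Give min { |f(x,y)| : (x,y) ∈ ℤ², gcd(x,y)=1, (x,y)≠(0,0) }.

translate: b→-9 (≡13 mod 22), so (11,13,10)→(11,-9,8)
flip: (11,-9,8)→(8,9,11)
translate: b→-7 (≡9 mod 16), so (8,9,11)→(8,-7,10)
reduced (well bottom): (8,-7,10) with a≤c, −a<b≤a
well minimum |f| = |-8| = 8 (negative-definite)

8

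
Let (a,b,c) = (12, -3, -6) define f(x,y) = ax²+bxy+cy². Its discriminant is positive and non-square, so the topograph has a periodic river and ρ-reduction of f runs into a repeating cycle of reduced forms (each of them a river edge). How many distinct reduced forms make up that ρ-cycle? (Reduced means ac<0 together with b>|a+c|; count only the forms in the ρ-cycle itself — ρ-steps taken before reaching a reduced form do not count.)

D = 297, ⌊√D⌋ = 17
descent: ρ → (-6,15,3)  [lands on river]
river: ρ → (3,15,-6)
river: ρ → (-6,9,9)
river: ρ → (9,9,-6)
ρ-cycle length = 4 (tail of 1 descent step not counted)

4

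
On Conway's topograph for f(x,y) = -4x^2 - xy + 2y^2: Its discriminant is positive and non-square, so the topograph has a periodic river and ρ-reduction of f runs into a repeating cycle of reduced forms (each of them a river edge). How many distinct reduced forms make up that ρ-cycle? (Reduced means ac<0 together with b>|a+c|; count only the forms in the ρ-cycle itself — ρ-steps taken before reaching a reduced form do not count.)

D = 33, ⌊√D⌋ = 5
descent: ρ → (2,5,-1)  [lands on river]
river: ρ → (-1,5,2)
river: ρ → (2,3,-3)
river: ρ → (-3,3,2)
ρ-cycle length = 4 (tail of 1 descent step not counted)

4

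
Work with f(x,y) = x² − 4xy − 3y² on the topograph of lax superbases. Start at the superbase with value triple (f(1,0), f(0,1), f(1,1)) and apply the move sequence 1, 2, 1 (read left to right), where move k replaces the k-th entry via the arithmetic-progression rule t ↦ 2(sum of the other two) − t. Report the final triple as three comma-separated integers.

start (1,-3,-6) = (f(1,0),f(0,1),f(1,1))
replace slot 1: 2·((-3)+(-6)) − 1 = -19 → (-19,-3,-6)
replace slot 2: 2·((-19)+(-6)) − (-3) = -47 → (-19,-47,-6)
replace slot 1: 2·((-47)+(-6)) − (-19) = -87 → (-87,-47,-6)

-87,-47,-6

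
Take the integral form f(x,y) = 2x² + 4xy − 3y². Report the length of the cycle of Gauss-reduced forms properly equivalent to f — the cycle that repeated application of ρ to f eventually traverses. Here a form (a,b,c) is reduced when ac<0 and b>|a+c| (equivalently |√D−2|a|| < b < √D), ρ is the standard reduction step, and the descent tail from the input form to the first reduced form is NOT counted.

D = 40, ⌊√D⌋ = 6
river: ρ → (-3,2,3)
river: ρ → (3,4,-2)
river: ρ → (-2,4,3)
river: ρ → (3,2,-3)
river: ρ → (-3,4,2)
river: ρ → (2,4,-3)
ρ-cycle length = 6 (tail of 0 descent steps not counted)

6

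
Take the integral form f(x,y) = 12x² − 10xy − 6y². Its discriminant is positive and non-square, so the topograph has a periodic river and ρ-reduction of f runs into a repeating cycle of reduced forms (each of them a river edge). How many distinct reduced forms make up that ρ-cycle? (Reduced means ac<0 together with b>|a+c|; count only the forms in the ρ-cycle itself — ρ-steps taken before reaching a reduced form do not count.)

D = 388, ⌊√D⌋ = 19
descent: ρ → (-6,10,12)  [lands on river]
river: ρ → (12,14,-4)
river: ρ → (-4,18,4)
river: ρ → (4,14,-12)
river: ρ → (-12,10,6)
river: ρ → (6,14,-8)
river: ρ → (-8,18,2)
river: ρ → (2,18,-8)
river: ρ → (-8,14,6)
river: ρ → (6,10,-12)
river: ρ → (-12,14,4)
river: ρ → (4,18,-4)
river: ρ → (-4,14,12)
river: ρ → (12,10,-6)
river: ρ → (-6,14,8)
river: ρ → (8,18,-2)
river: ρ → (-2,18,8)
river: ρ → (8,14,-6)
ρ-cycle length = 18 (tail of 1 descent step not counted)

18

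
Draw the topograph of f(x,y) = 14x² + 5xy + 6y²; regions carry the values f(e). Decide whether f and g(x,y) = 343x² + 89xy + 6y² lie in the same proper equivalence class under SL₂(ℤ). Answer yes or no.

D₁ = -311, D₂ = -311
f: flip: (14,5,6)→(6,-5,14)
f: reduced (well bottom): (6,-5,14) with a≤c, −a<b≤a
g: flip: (343,89,6)→(6,-89,343)
g: translate: b→-5 (≡-89 mod 12), so (6,-89,343)→(6,-5,14)
g: reduced (well bottom): (6,-5,14) with a≤c, −a<b≤a
reduced forms (6, -5, 14) vs (6, -5, 14) ⇒ equivalent

yes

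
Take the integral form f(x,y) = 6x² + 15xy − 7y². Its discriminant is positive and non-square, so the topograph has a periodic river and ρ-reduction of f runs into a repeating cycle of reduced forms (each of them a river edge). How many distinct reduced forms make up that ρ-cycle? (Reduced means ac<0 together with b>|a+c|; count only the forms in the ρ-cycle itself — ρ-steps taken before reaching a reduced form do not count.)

D = 393, ⌊√D⌋ = 19
river: ρ → (-7,13,8)
river: ρ → (8,19,-1)
river: ρ → (-1,19,8)
river: ρ → (8,13,-7)
river: ρ → (-7,15,6)
river: ρ → (6,9,-13)
river: ρ → (-13,17,2)
river: ρ → (2,19,-4)
river: ρ → (-4,13,14)
river: ρ → (14,15,-3)
river: ρ → (-3,15,14)
river: ρ → (14,13,-4)
river: ρ → (-4,19,2)
river: ρ → (2,17,-13)
river: ρ → (-13,9,6)
river: ρ → (6,15,-7)
ρ-cycle length = 16 (tail of 0 descent steps not counted)

16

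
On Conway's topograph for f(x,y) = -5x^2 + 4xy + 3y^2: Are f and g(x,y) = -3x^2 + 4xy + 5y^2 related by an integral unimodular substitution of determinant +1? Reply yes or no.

D₁ = 76, D₂ = 76
river cycle of f (length 6): (3, 8, -1), (-1, 8, 3), (3, 4, -5), (-5, 6, 2), (2, 6, -5), (-5, 4, 3)
river cycle of g (length 6): (5, 6, -2), (-2, 6, 5), (5, 4, -3), (-3, 8, 1), (1, 8, -3), (-3, 4, 5)
cycles differ ⇒ inequivalent

no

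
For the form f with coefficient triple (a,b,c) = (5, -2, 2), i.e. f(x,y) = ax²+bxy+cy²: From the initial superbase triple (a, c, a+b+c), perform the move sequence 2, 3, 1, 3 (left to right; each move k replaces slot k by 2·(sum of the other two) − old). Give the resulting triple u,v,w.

start (5,2,5) = (f(1,0),f(0,1),f(1,1))
replace slot 2: 2·(5+5) − 2 = 18 → (5,18,5)
replace slot 3: 2·(5+18) − 5 = 41 → (5,18,41)
replace slot 1: 2·(18+41) − 5 = 113 → (113,18,41)
replace slot 3: 2·(113+18) − 41 = 221 → (113,18,221)

113,18,221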